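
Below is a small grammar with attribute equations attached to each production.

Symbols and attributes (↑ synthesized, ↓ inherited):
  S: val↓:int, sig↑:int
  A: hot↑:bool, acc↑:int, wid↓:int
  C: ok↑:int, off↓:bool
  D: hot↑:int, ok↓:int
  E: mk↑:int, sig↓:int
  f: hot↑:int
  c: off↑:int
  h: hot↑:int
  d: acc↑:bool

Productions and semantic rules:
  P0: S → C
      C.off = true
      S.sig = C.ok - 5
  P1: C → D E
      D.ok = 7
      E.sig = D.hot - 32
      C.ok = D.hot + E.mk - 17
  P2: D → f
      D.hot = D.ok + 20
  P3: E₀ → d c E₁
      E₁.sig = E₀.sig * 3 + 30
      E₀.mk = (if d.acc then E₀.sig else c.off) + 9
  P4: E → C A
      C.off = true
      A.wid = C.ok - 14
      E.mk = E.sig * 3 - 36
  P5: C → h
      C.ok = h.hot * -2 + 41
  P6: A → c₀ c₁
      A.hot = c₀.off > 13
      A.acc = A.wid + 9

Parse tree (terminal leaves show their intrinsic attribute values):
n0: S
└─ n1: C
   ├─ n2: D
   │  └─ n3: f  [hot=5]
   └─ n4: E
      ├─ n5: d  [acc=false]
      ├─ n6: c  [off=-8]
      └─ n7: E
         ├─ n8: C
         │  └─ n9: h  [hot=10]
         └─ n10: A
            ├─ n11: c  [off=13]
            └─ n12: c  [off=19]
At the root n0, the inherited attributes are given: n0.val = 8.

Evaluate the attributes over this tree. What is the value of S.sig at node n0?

6

1. n0.val = 8  [given at root]
2. n1.off = true  [true]
3. n2.ok = 7  [7]
4. n3.hot = 5  [terminal]
5. n2.hot = 27  [D.ok + 20]
6. n4.sig = -5  [D.hot - 32]
7. n5.acc = false  [terminal]
8. n6.off = -8  [terminal]
9. n7.sig = 15  [E₀.sig * 3 + 30]
10. n8.off = true  [true]
11. n9.hot = 10  [terminal]
12. n8.ok = 21  [h.hot * -2 + 41]
13. n10.wid = 7  [C.ok - 14]
14. n11.off = 13  [terminal]
15. n12.off = 19  [terminal]
16. n10.hot = false  [c₀.off > 13]
17. n10.acc = 16  [A.wid + 9]
18. n7.mk = 9  [E.sig * 3 - 36]
19. n4.mk = 1  [(if d.acc then E₀.sig else c.off) + 9]
20. n1.ok = 11  [D.hot + E.mk - 17]
21. n0.sig = 6  [C.ok - 5]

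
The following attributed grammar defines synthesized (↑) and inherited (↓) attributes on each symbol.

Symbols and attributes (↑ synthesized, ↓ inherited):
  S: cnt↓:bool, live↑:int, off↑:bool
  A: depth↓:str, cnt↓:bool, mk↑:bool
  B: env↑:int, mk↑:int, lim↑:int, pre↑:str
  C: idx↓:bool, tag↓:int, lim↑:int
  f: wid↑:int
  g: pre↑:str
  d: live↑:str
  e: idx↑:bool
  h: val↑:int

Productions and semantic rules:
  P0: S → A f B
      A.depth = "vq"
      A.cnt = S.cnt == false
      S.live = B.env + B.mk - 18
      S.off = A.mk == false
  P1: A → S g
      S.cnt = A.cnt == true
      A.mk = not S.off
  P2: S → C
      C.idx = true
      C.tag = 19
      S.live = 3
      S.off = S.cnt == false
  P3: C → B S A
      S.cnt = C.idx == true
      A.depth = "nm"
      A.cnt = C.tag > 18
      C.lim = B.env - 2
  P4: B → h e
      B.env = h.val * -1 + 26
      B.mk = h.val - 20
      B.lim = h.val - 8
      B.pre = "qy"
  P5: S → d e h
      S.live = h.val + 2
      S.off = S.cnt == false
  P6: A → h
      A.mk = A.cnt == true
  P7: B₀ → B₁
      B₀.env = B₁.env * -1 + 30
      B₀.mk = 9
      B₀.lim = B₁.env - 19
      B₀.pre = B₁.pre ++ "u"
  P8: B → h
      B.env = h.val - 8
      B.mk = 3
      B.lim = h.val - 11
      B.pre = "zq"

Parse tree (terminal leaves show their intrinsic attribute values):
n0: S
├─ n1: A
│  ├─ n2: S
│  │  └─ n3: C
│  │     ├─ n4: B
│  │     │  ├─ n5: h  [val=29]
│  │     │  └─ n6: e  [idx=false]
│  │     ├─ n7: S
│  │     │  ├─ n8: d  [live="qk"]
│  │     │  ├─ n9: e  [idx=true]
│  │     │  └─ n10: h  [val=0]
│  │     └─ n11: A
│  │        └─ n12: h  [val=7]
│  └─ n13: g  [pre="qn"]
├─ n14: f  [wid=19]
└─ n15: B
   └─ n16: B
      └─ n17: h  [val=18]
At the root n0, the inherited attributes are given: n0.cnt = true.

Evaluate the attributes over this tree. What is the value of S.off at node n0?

1. n0.cnt = true  [given at root]
2. n1.depth = "vq"  ["vq"]
3. n1.cnt = false  [S.cnt == false]
4. n2.cnt = false  [A.cnt == true]
5. n3.idx = true  [true]
6. n3.tag = 19  [19]
7. n5.val = 29  [terminal]
8. n6.idx = false  [terminal]
9. n4.env = -3  [h.val * -1 + 26]
10. n4.mk = 9  [h.val - 20]
11. n4.lim = 21  [h.val - 8]
12. n4.pre = "qy"  ["qy"]
13. n7.cnt = true  [C.idx == true]
14. n8.live = "qk"  [terminal]
15. n9.idx = true  [terminal]
16. n10.val = 0  [terminal]
17. n7.live = 2  [h.val + 2]
18. n7.off = false  [S.cnt == false]
19. n11.depth = "nm"  ["nm"]
20. n11.cnt = true  [C.tag > 18]
21. n12.val = 7  [terminal]
22. n11.mk = true  [A.cnt == true]
23. n3.lim = -5  [B.env - 2]
24. n2.live = 3  [3]
25. n2.off = true  [S.cnt == false]
26. n13.pre = "qn"  [terminal]
27. n1.mk = false  [not S.off]
28. n14.wid = 19  [terminal]
29. n17.val = 18  [terminal]
30. n16.env = 10  [h.val - 8]
31. n16.mk = 3  [3]
32. n16.lim = 7  [h.val - 11]
33. n16.pre = "zq"  ["zq"]
34. n15.env = 20  [B₁.env * -1 + 30]
35. n15.mk = 9  [9]
36. n15.lim = -9  [B₁.env - 19]
37. n15.pre = "zqu"  [B₁.pre ++ "u"]
38. n0.live = 11  [B.env + B.mk - 18]
39. n0.off = true  [A.mk == false]

true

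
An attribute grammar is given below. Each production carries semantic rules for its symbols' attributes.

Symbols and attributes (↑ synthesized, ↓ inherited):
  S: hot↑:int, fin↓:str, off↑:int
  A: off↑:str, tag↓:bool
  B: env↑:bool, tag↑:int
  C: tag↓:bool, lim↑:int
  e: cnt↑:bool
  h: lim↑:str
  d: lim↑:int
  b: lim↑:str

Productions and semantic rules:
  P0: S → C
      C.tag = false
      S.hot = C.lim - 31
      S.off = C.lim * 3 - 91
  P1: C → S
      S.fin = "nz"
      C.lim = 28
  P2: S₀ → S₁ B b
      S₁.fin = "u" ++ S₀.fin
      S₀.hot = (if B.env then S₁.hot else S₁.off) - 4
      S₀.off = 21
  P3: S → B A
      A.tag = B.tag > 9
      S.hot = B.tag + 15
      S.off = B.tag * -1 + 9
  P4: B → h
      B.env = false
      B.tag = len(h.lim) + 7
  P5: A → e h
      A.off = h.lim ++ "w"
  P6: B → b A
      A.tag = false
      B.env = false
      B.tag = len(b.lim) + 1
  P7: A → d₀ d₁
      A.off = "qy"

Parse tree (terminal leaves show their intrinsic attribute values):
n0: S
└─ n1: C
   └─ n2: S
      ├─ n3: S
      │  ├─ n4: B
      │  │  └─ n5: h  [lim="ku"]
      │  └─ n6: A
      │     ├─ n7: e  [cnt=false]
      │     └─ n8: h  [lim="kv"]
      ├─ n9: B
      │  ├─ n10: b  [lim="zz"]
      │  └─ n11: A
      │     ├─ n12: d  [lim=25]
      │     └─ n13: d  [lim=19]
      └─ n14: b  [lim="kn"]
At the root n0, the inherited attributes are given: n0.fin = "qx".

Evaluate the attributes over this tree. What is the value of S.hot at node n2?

1. n0.fin = "qx"  [given at root]
2. n1.tag = false  [false]
3. n2.fin = "nz"  ["nz"]
4. n3.fin = "unz"  ["u" ++ S₀.fin]
5. n5.lim = "ku"  [terminal]
6. n4.env = false  [false]
7. n4.tag = 9  [len(h.lim) + 7]
8. n6.tag = false  [B.tag > 9]
9. n7.cnt = false  [terminal]
10. n8.lim = "kv"  [terminal]
11. n6.off = "kvw"  [h.lim ++ "w"]
12. n3.hot = 24  [B.tag + 15]
13. n3.off = 0  [B.tag * -1 + 9]
14. n10.lim = "zz"  [terminal]
15. n11.tag = false  [false]
16. n12.lim = 25  [terminal]
17. n13.lim = 19  [terminal]
18. n11.off = "qy"  ["qy"]
19. n9.env = false  [false]
20. n9.tag = 3  [len(b.lim) + 1]
21. n14.lim = "kn"  [terminal]
22. n2.hot = -4  [(if B.env then S₁.hot else S₁.off) - 4]
23. n2.off = 21  [21]
24. n1.lim = 28  [28]
25. n0.hot = -3  [C.lim - 31]
26. n0.off = -7  [C.lim * 3 - 91]

-4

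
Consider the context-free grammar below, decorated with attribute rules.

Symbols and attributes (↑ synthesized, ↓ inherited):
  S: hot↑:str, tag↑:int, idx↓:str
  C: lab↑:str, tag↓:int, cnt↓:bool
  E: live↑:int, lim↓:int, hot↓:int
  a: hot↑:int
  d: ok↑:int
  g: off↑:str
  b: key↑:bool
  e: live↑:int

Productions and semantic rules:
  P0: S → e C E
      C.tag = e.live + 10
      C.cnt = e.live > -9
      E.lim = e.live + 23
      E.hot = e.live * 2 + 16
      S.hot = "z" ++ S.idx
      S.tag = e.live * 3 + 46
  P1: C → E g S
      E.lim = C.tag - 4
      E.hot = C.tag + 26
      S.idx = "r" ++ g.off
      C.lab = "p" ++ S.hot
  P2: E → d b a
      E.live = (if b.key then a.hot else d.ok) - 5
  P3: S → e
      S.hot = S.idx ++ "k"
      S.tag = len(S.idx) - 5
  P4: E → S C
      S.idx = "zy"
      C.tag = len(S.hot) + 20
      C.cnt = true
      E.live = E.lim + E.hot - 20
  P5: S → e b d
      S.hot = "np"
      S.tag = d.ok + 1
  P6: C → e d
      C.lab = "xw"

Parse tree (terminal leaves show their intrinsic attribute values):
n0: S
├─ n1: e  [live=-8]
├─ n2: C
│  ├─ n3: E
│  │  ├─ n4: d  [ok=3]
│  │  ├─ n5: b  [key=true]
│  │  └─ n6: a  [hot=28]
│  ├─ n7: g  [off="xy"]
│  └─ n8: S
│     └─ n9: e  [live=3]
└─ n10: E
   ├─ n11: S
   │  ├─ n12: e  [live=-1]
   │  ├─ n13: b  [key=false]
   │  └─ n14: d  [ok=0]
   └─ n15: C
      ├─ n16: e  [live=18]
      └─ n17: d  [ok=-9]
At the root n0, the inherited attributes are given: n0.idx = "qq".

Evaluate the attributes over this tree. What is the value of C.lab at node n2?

"prxyk"

1. n0.idx = "qq"  [given at root]
2. n1.live = -8  [terminal]
3. n2.tag = 2  [e.live + 10]
4. n2.cnt = true  [e.live > -9]
5. n3.lim = -2  [C.tag - 4]
6. n3.hot = 28  [C.tag + 26]
7. n4.ok = 3  [terminal]
8. n5.key = true  [terminal]
9. n6.hot = 28  [terminal]
10. n3.live = 23  [(if b.key then a.hot else d.ok) - 5]
11. n7.off = "xy"  [terminal]
12. n8.idx = "rxy"  ["r" ++ g.off]
13. n9.live = 3  [terminal]
14. n8.hot = "rxyk"  [S.idx ++ "k"]
15. n8.tag = -2  [len(S.idx) - 5]
16. n2.lab = "prxyk"  ["p" ++ S.hot]
17. n10.lim = 15  [e.live + 23]
18. n10.hot = 0  [e.live * 2 + 16]
19. n11.idx = "zy"  ["zy"]
20. n12.live = -1  [terminal]
21. n13.key = false  [terminal]
22. n14.ok = 0  [terminal]
23. n11.hot = "np"  ["np"]
24. n11.tag = 1  [d.ok + 1]
25. n15.tag = 22  [len(S.hot) + 20]
26. n15.cnt = true  [true]
27. n16.live = 18  [terminal]
28. n17.ok = -9  [terminal]
29. n15.lab = "xw"  ["xw"]
30. n10.live = -5  [E.lim + E.hot - 20]
31. n0.hot = "zqq"  ["z" ++ S.idx]
32. n0.tag = 22  [e.live * 3 + 46]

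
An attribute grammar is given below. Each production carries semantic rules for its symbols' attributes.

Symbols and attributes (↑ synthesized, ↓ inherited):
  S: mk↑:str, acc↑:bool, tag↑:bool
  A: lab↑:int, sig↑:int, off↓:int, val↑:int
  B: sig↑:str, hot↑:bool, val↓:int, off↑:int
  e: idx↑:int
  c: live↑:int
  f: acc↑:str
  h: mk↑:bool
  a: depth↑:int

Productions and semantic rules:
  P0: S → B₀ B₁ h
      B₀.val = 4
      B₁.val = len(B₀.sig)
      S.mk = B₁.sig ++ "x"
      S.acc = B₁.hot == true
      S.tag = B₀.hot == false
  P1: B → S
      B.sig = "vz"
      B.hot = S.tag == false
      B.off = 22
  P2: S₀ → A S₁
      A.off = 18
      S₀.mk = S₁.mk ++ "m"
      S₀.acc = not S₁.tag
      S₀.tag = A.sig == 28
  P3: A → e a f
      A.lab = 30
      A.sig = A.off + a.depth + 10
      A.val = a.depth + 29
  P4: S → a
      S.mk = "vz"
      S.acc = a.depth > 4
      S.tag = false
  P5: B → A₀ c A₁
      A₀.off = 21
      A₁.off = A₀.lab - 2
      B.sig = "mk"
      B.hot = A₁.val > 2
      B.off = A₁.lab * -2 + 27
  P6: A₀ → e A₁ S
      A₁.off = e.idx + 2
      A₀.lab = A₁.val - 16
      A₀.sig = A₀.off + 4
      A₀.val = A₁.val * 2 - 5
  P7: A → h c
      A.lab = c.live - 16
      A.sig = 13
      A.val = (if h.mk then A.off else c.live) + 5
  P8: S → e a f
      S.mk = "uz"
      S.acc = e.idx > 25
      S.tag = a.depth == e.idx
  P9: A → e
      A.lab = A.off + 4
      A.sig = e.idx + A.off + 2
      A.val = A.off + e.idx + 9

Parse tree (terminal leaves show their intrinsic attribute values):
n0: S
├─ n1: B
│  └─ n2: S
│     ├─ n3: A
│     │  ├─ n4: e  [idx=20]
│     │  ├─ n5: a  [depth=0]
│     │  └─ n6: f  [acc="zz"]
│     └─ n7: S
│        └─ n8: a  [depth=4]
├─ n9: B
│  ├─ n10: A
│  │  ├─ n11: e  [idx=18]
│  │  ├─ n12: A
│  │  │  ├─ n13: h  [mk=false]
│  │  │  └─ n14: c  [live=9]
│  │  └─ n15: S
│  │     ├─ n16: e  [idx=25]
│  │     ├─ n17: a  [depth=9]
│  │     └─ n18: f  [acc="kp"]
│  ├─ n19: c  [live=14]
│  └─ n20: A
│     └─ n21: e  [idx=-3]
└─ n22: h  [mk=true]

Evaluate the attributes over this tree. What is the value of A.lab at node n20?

1. n1.val = 4  [4]
2. n3.off = 18  [18]
3. n4.idx = 20  [terminal]
4. n5.depth = 0  [terminal]
5. n6.acc = "zz"  [terminal]
6. n3.lab = 30  [30]
7. n3.sig = 28  [A.off + a.depth + 10]
8. n3.val = 29  [a.depth + 29]
9. n8.depth = 4  [terminal]
10. n7.mk = "vz"  ["vz"]
11. n7.acc = false  [a.depth > 4]
12. n7.tag = false  [false]
13. n2.mk = "vzm"  [S₁.mk ++ "m"]
14. n2.acc = true  [not S₁.tag]
15. n2.tag = true  [A.sig == 28]
16. n1.sig = "vz"  ["vz"]
17. n1.hot = false  [S.tag == false]
18. n1.off = 22  [22]
19. n9.val = 2  [len(B₀.sig)]
20. n10.off = 21  [21]
21. n11.idx = 18  [terminal]
22. n12.off = 20  [e.idx + 2]
23. n13.mk = false  [terminal]
24. n14.live = 9  [terminal]
25. n12.lab = -7  [c.live - 16]
26. n12.sig = 13  [13]
27. n12.val = 14  [(if h.mk then A.off else c.live) + 5]
28. n16.idx = 25  [terminal]
29. n17.depth = 9  [terminal]
30. n18.acc = "kp"  [terminal]
31. n15.mk = "uz"  ["uz"]
32. n15.acc = false  [e.idx > 25]
33. n15.tag = false  [a.depth == e.idx]
34. n10.lab = -2  [A₁.val - 16]
35. n10.sig = 25  [A₀.off + 4]
36. n10.val = 23  [A₁.val * 2 - 5]
37. n19.live = 14  [terminal]
38. n20.off = -4  [A₀.lab - 2]
39. n21.idx = -3  [terminal]
40. n20.lab = 0  [A.off + 4]
41. n20.sig = -5  [e.idx + A.off + 2]
42. n20.val = 2  [A.off + e.idx + 9]
43. n9.sig = "mk"  ["mk"]
44. n9.hot = false  [A₁.val > 2]
45. n9.off = 27  [A₁.lab * -2 + 27]
46. n22.mk = true  [terminal]
47. n0.mk = "mkx"  [B₁.sig ++ "x"]
48. n0.acc = false  [B₁.hot == true]
49. n0.tag = true  [B₀.hot == false]

0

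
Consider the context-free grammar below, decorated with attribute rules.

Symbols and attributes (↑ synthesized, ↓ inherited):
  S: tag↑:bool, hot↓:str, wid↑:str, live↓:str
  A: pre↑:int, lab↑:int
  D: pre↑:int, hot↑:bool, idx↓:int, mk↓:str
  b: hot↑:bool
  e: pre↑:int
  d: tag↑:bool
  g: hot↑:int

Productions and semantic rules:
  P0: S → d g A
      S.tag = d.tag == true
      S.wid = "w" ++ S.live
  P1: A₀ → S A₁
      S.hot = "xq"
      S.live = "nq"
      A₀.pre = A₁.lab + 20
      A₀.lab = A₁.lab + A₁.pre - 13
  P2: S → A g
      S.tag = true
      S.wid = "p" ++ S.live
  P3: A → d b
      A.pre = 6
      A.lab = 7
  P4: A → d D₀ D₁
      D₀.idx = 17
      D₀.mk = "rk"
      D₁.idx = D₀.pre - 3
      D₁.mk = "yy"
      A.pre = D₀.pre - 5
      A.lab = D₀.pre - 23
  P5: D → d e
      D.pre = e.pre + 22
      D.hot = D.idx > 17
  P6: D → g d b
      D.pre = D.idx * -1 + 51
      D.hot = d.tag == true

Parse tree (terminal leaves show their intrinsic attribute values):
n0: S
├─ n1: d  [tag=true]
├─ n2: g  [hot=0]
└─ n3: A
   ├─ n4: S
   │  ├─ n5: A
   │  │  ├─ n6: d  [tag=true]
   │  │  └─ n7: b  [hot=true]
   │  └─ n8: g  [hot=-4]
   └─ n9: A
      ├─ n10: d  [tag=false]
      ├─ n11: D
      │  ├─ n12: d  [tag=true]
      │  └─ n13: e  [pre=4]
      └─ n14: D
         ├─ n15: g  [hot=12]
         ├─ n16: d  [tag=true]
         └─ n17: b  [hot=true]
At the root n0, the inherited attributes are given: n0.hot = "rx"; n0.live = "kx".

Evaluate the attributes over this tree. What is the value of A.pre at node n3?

23

1. n0.hot = "rx"  [given at root]
2. n0.live = "kx"  [given at root]
3. n1.tag = true  [terminal]
4. n2.hot = 0  [terminal]
5. n4.hot = "xq"  ["xq"]
6. n4.live = "nq"  ["nq"]
7. n6.tag = true  [terminal]
8. n7.hot = true  [terminal]
9. n5.pre = 6  [6]
10. n5.lab = 7  [7]
11. n8.hot = -4  [terminal]
12. n4.tag = true  [true]
13. n4.wid = "pnq"  ["p" ++ S.live]
14. n10.tag = false  [terminal]
15. n11.idx = 17  [17]
16. n11.mk = "rk"  ["rk"]
17. n12.tag = true  [terminal]
18. n13.pre = 4  [terminal]
19. n11.pre = 26  [e.pre + 22]
20. n11.hot = false  [D.idx > 17]
21. n14.idx = 23  [D₀.pre - 3]
22. n14.mk = "yy"  ["yy"]
23. n15.hot = 12  [terminal]
24. n16.tag = true  [terminal]
25. n17.hot = true  [terminal]
26. n14.pre = 28  [D.idx * -1 + 51]
27. n14.hot = true  [d.tag == true]
28. n9.pre = 21  [D₀.pre - 5]
29. n9.lab = 3  [D₀.pre - 23]
30. n3.pre = 23  [A₁.lab + 20]
31. n3.lab = 11  [A₁.lab + A₁.pre - 13]
32. n0.tag = true  [d.tag == true]
33. n0.wid = "wkx"  ["w" ++ S.live]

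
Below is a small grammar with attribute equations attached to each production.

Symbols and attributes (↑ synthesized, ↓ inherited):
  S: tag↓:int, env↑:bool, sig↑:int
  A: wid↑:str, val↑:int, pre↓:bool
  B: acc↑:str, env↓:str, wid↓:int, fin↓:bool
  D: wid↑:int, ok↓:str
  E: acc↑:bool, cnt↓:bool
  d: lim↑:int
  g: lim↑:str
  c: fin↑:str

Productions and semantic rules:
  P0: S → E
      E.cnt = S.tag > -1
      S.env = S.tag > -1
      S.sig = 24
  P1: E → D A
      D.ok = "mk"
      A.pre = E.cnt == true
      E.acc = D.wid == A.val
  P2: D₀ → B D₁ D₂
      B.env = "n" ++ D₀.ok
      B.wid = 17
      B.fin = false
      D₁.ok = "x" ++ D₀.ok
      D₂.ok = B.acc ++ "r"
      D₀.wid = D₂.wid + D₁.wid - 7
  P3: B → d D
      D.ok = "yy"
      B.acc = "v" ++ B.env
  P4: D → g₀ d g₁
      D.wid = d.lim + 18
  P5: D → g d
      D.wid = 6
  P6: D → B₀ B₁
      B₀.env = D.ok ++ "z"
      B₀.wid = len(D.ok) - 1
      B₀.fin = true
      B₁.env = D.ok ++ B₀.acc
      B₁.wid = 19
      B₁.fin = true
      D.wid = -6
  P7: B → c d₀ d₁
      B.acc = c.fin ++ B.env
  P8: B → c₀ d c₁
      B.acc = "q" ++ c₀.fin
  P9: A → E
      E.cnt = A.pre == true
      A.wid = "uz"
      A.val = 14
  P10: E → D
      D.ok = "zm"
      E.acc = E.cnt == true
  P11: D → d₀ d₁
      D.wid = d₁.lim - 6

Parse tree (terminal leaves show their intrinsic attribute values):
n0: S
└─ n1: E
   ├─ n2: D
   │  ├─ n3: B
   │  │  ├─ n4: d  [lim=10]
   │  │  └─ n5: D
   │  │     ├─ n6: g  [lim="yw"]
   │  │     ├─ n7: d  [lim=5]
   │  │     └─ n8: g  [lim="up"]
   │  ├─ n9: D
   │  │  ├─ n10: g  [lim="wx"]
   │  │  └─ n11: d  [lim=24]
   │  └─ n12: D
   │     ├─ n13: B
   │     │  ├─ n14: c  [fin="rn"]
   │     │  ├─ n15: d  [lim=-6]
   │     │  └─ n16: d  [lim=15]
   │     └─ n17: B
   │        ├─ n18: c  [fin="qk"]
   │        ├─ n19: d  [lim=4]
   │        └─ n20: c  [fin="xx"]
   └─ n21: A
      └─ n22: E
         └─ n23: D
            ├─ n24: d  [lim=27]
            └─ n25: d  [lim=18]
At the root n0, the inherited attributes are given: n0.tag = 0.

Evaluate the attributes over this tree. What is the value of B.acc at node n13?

"rnvnmkrz"

1. n0.tag = 0  [given at root]
2. n1.cnt = true  [S.tag > -1]
3. n2.ok = "mk"  ["mk"]
4. n3.env = "nmk"  ["n" ++ D₀.ok]
5. n3.wid = 17  [17]
6. n3.fin = false  [false]
7. n4.lim = 10  [terminal]
8. n5.ok = "yy"  ["yy"]
9. n6.lim = "yw"  [terminal]
10. n7.lim = 5  [terminal]
11. n8.lim = "up"  [terminal]
12. n5.wid = 23  [d.lim + 18]
13. n3.acc = "vnmk"  ["v" ++ B.env]
14. n9.ok = "xmk"  ["x" ++ D₀.ok]
15. n10.lim = "wx"  [terminal]
16. n11.lim = 24  [terminal]
17. n9.wid = 6  [6]
18. n12.ok = "vnmkr"  [B.acc ++ "r"]
19. n13.env = "vnmkrz"  [D.ok ++ "z"]
20. n13.wid = 4  [len(D.ok) - 1]
21. n13.fin = true  [true]
22. n14.fin = "rn"  [terminal]
23. n15.lim = -6  [terminal]
24. n16.lim = 15  [terminal]
25. n13.acc = "rnvnmkrz"  [c.fin ++ B.env]
26. n17.env = "vnmkrrnvnmkrz"  [D.ok ++ B₀.acc]
27. n17.wid = 19  [19]
28. n17.fin = true  [true]
29. n18.fin = "qk"  [terminal]
30. n19.lim = 4  [terminal]
31. n20.fin = "xx"  [terminal]
32. n17.acc = "qqk"  ["q" ++ c₀.fin]
33. n12.wid = -6  [-6]
34. n2.wid = -7  [D₂.wid + D₁.wid - 7]
35. n21.pre = true  [E.cnt == true]
36. n22.cnt = true  [A.pre == true]
37. n23.ok = "zm"  ["zm"]
38. n24.lim = 27  [terminal]
39. n25.lim = 18  [terminal]
40. n23.wid = 12  [d₁.lim - 6]
41. n22.acc = true  [E.cnt == true]
42. n21.wid = "uz"  ["uz"]
43. n21.val = 14  [14]
44. n1.acc = false  [D.wid == A.val]
45. n0.env = true  [S.tag > -1]
46. n0.sig = 24  [24]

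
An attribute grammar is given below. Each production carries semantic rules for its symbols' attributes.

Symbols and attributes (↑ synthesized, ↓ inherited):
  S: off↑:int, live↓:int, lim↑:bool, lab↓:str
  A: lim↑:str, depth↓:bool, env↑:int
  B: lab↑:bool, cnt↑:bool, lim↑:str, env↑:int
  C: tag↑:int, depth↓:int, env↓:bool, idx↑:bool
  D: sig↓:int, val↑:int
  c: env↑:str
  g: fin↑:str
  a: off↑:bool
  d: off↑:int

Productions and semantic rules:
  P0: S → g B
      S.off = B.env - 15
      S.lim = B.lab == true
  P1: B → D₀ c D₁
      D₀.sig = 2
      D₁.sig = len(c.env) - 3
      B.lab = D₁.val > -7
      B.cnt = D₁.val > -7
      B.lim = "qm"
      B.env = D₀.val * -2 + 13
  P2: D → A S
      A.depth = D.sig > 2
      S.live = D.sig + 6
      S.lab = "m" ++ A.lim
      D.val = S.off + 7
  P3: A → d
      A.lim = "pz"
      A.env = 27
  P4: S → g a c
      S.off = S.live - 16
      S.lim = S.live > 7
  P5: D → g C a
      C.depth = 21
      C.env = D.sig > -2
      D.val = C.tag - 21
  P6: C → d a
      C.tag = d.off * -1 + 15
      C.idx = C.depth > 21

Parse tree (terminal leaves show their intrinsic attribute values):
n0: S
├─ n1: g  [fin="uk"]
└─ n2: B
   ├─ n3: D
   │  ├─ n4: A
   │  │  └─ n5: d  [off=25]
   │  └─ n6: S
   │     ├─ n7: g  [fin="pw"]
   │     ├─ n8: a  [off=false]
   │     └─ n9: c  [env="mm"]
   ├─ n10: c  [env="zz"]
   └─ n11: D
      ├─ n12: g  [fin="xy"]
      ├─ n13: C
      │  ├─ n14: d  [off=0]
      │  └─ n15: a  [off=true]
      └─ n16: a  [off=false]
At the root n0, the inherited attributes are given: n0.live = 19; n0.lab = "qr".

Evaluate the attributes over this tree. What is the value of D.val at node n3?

-1

1. n0.live = 19  [given at root]
2. n0.lab = "qr"  [given at root]
3. n1.fin = "uk"  [terminal]
4. n3.sig = 2  [2]
5. n4.depth = false  [D.sig > 2]
6. n5.off = 25  [terminal]
7. n4.lim = "pz"  ["pz"]
8. n4.env = 27  [27]
9. n6.live = 8  [D.sig + 6]
10. n6.lab = "mpz"  ["m" ++ A.lim]
11. n7.fin = "pw"  [terminal]
12. n8.off = false  [terminal]
13. n9.env = "mm"  [terminal]
14. n6.off = -8  [S.live - 16]
15. n6.lim = true  [S.live > 7]
16. n3.val = -1  [S.off + 7]
17. n10.env = "zz"  [terminal]
18. n11.sig = -1  [len(c.env) - 3]
19. n12.fin = "xy"  [terminal]
20. n13.depth = 21  [21]
21. n13.env = true  [D.sig > -2]
22. n14.off = 0  [terminal]
23. n15.off = true  [terminal]
24. n13.tag = 15  [d.off * -1 + 15]
25. n13.idx = false  [C.depth > 21]
26. n16.off = false  [terminal]
27. n11.val = -6  [C.tag - 21]
28. n2.lab = true  [D₁.val > -7]
29. n2.cnt = true  [D₁.val > -7]
30. n2.lim = "qm"  ["qm"]
31. n2.env = 15  [D₀.val * -2 + 13]
32. n0.off = 0  [B.env - 15]
33. n0.lim = true  [B.lab == true]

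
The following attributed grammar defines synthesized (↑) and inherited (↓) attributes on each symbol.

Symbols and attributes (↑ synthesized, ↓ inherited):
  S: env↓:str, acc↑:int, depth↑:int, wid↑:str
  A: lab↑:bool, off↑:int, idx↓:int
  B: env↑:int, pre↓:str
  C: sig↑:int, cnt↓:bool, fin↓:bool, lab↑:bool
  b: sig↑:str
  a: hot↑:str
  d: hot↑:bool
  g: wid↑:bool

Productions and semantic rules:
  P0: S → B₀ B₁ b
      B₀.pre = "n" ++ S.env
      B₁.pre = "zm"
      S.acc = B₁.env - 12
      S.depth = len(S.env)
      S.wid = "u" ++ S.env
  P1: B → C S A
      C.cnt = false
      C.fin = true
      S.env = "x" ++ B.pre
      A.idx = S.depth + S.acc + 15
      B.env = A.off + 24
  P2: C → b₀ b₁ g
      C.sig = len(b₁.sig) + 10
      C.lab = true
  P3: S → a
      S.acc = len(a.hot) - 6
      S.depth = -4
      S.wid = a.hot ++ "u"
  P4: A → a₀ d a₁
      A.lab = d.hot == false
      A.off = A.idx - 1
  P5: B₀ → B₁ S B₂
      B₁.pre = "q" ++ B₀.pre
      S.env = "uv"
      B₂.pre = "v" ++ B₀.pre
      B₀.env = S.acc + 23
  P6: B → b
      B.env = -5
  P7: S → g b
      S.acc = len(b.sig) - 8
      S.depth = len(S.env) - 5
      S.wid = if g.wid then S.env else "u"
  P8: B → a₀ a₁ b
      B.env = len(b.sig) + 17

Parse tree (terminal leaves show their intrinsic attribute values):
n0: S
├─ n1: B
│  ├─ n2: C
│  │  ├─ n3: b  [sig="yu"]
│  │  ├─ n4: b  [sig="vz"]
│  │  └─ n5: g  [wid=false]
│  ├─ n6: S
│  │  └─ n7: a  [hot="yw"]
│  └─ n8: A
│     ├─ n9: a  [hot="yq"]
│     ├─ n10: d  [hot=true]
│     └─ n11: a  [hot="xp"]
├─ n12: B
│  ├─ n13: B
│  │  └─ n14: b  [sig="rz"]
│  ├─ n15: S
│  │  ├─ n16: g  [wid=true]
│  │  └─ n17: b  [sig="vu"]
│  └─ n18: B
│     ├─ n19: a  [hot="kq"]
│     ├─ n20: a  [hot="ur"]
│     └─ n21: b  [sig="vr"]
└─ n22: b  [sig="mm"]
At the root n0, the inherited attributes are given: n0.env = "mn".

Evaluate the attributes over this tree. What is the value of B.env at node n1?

1. n0.env = "mn"  [given at root]
2. n1.pre = "nmn"  ["n" ++ S.env]
3. n2.cnt = false  [false]
4. n2.fin = true  [true]
5. n3.sig = "yu"  [terminal]
6. n4.sig = "vz"  [terminal]
7. n5.wid = false  [terminal]
8. n2.sig = 12  [len(b₁.sig) + 10]
9. n2.lab = true  [true]
10. n6.env = "xnmn"  ["x" ++ B.pre]
11. n7.hot = "yw"  [terminal]
12. n6.acc = -4  [len(a.hot) - 6]
13. n6.depth = -4  [-4]
14. n6.wid = "ywu"  [a.hot ++ "u"]
15. n8.idx = 7  [S.depth + S.acc + 15]
16. n9.hot = "yq"  [terminal]
17. n10.hot = true  [terminal]
18. n11.hot = "xp"  [terminal]
19. n8.lab = false  [d.hot == false]
20. n8.off = 6  [A.idx - 1]
21. n1.env = 30  [A.off + 24]
22. n12.pre = "zm"  ["zm"]
23. n13.pre = "qzm"  ["q" ++ B₀.pre]
24. n14.sig = "rz"  [terminal]
25. n13.env = -5  [-5]
26. n15.env = "uv"  ["uv"]
27. n16.wid = true  [terminal]
28. n17.sig = "vu"  [terminal]
29. n15.acc = -6  [len(b.sig) - 8]
30. n15.depth = -3  [len(S.env) - 5]
31. n15.wid = "uv"  [if g.wid then S.env else "u"]
32. n18.pre = "vzm"  ["v" ++ B₀.pre]
33. n19.hot = "kq"  [terminal]
34. n20.hot = "ur"  [terminal]
35. n21.sig = "vr"  [terminal]
36. n18.env = 19  [len(b.sig) + 17]
37. n12.env = 17  [S.acc + 23]
38. n22.sig = "mm"  [terminal]
39. n0.acc = 5  [B₁.env - 12]
40. n0.depth = 2  [len(S.env)]
41. n0.wid = "umn"  ["u" ++ S.env]

30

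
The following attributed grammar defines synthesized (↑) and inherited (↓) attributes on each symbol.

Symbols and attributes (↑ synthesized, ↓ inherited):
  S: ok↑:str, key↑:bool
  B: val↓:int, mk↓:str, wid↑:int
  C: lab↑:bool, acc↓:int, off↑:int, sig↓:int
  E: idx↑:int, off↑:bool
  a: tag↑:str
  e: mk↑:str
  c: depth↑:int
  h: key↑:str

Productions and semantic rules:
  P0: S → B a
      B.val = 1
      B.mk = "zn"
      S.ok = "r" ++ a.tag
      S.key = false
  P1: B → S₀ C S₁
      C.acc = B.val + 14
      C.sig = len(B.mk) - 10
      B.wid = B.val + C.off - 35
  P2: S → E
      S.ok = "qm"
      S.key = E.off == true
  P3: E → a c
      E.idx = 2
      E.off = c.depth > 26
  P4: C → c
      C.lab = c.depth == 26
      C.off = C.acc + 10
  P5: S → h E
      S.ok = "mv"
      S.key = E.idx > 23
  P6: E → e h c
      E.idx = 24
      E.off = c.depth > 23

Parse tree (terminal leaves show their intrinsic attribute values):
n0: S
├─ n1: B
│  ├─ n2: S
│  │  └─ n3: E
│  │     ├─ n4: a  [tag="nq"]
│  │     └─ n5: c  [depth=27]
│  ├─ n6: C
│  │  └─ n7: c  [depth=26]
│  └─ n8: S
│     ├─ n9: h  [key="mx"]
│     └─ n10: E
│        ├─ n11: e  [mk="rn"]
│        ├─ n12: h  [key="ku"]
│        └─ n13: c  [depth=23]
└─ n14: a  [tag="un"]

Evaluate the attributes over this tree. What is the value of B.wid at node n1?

1. n1.val = 1  [1]
2. n1.mk = "zn"  ["zn"]
3. n4.tag = "nq"  [terminal]
4. n5.depth = 27  [terminal]
5. n3.idx = 2  [2]
6. n3.off = true  [c.depth > 26]
7. n2.ok = "qm"  ["qm"]
8. n2.key = true  [E.off == true]
9. n6.acc = 15  [B.val + 14]
10. n6.sig = -8  [len(B.mk) - 10]
11. n7.depth = 26  [terminal]
12. n6.lab = true  [c.depth == 26]
13. n6.off = 25  [C.acc + 10]
14. n9.key = "mx"  [terminal]
15. n11.mk = "rn"  [terminal]
16. n12.key = "ku"  [terminal]
17. n13.depth = 23  [terminal]
18. n10.idx = 24  [24]
19. n10.off = false  [c.depth > 23]
20. n8.ok = "mv"  ["mv"]
21. n8.key = true  [E.idx > 23]
22. n1.wid = -9  [B.val + C.off - 35]
23. n14.tag = "un"  [terminal]
24. n0.ok = "run"  ["r" ++ a.tag]
25. n0.key = false  [false]

-9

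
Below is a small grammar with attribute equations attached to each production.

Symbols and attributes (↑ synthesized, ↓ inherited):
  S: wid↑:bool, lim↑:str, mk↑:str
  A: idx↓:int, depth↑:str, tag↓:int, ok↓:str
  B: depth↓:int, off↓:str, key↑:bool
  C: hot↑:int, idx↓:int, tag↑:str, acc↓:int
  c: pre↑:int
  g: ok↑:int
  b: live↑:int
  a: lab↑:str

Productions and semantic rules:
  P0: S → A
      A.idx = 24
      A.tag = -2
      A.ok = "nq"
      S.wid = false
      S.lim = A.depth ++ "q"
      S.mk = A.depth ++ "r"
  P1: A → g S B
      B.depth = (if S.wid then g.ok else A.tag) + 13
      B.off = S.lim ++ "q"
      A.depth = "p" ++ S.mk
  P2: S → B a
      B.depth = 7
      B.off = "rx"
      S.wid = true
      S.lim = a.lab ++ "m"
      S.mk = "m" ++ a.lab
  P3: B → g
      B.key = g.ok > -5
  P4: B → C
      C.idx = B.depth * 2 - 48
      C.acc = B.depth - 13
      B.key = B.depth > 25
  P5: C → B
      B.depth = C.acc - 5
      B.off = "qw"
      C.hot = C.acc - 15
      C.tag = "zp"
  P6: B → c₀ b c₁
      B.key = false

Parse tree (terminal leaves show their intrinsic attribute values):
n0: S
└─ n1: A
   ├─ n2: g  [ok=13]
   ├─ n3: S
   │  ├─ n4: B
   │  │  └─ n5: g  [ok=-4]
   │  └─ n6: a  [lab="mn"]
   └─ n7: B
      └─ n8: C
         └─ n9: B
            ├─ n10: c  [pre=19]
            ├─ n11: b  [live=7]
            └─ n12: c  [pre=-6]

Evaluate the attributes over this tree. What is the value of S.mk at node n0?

1. n1.idx = 24  [24]
2. n1.tag = -2  [-2]
3. n1.ok = "nq"  ["nq"]
4. n2.ok = 13  [terminal]
5. n4.depth = 7  [7]
6. n4.off = "rx"  ["rx"]
7. n5.ok = -4  [terminal]
8. n4.key = true  [g.ok > -5]
9. n6.lab = "mn"  [terminal]
10. n3.wid = true  [true]
11. n3.lim = "mnm"  [a.lab ++ "m"]
12. n3.mk = "mmn"  ["m" ++ a.lab]
13. n7.depth = 26  [(if S.wid then g.ok else A.tag) + 13]
14. n7.off = "mnmq"  [S.lim ++ "q"]
15. n8.idx = 4  [B.depth * 2 - 48]
16. n8.acc = 13  [B.depth - 13]
17. n9.depth = 8  [C.acc - 5]
18. n9.off = "qw"  ["qw"]
19. n10.pre = 19  [terminal]
20. n11.live = 7  [terminal]
21. n12.pre = -6  [terminal]
22. n9.key = false  [false]
23. n8.hot = -2  [C.acc - 15]
24. n8.tag = "zp"  ["zp"]
25. n7.key = true  [B.depth > 25]
26. n1.depth = "pmmn"  ["p" ++ S.mk]
27. n0.wid = false  [false]
28. n0.lim = "pmmnq"  [A.depth ++ "q"]
29. n0.mk = "pmmnr"  [A.depth ++ "r"]

"pmmnr"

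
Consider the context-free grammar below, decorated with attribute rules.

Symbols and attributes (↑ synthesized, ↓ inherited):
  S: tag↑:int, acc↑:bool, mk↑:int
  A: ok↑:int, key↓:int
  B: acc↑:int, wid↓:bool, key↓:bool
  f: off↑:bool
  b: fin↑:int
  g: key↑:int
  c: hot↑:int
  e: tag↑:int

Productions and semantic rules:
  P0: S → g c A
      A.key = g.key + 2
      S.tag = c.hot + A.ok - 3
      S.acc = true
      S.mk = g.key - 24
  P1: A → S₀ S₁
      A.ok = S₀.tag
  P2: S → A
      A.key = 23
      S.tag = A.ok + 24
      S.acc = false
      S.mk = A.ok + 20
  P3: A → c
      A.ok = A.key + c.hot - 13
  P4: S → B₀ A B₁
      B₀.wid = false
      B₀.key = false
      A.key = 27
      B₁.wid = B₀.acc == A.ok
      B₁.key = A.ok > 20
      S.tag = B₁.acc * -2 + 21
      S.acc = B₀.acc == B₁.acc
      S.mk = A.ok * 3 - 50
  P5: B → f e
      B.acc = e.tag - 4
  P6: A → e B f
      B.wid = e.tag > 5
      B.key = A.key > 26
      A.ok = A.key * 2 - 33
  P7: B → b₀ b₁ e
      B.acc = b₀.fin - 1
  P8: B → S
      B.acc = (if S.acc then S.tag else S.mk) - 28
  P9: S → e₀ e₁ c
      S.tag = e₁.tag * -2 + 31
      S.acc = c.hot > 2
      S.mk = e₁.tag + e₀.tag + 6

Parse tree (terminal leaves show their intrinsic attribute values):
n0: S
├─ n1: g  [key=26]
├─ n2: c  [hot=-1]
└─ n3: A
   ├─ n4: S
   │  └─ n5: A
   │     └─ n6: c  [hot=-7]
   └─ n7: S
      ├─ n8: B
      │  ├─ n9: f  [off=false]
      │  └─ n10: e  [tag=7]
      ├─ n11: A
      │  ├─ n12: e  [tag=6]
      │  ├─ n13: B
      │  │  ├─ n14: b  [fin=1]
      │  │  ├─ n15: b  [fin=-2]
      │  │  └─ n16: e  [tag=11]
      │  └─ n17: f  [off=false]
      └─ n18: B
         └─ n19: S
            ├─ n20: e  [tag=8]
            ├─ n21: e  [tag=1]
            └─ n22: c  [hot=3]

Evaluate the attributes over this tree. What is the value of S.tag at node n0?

1. n1.key = 26  [terminal]
2. n2.hot = -1  [terminal]
3. n3.key = 28  [g.key + 2]
4. n5.key = 23  [23]
5. n6.hot = -7  [terminal]
6. n5.ok = 3  [A.key + c.hot - 13]
7. n4.tag = 27  [A.ok + 24]
8. n4.acc = false  [false]
9. n4.mk = 23  [A.ok + 20]
10. n8.wid = false  [false]
11. n8.key = false  [false]
12. n9.off = false  [terminal]
13. n10.tag = 7  [terminal]
14. n8.acc = 3  [e.tag - 4]
15. n11.key = 27  [27]
16. n12.tag = 6  [terminal]
17. n13.wid = true  [e.tag > 5]
18. n13.key = true  [A.key > 26]
19. n14.fin = 1  [terminal]
20. n15.fin = -2  [terminal]
21. n16.tag = 11  [terminal]
22. n13.acc = 0  [b₀.fin - 1]
23. n17.off = false  [terminal]
24. n11.ok = 21  [A.key * 2 - 33]
25. n18.wid = false  [B₀.acc == A.ok]
26. n18.key = true  [A.ok > 20]
27. n20.tag = 8  [terminal]
28. n21.tag = 1  [terminal]
29. n22.hot = 3  [terminal]
30. n19.tag = 29  [e₁.tag * -2 + 31]
31. n19.acc = true  [c.hot > 2]
32. n19.mk = 15  [e₁.tag + e₀.tag + 6]
33. n18.acc = 1  [(if S.acc then S.tag else S.mk) - 28]
34. n7.tag = 19  [B₁.acc * -2 + 21]
35. n7.acc = false  [B₀.acc == B₁.acc]
36. n7.mk = 13  [A.ok * 3 - 50]
37. n3.ok = 27  [S₀.tag]
38. n0.tag = 23  [c.hot + A.ok - 3]
39. n0.acc = true  [true]
40. n0.mk = 2  [g.key - 24]

23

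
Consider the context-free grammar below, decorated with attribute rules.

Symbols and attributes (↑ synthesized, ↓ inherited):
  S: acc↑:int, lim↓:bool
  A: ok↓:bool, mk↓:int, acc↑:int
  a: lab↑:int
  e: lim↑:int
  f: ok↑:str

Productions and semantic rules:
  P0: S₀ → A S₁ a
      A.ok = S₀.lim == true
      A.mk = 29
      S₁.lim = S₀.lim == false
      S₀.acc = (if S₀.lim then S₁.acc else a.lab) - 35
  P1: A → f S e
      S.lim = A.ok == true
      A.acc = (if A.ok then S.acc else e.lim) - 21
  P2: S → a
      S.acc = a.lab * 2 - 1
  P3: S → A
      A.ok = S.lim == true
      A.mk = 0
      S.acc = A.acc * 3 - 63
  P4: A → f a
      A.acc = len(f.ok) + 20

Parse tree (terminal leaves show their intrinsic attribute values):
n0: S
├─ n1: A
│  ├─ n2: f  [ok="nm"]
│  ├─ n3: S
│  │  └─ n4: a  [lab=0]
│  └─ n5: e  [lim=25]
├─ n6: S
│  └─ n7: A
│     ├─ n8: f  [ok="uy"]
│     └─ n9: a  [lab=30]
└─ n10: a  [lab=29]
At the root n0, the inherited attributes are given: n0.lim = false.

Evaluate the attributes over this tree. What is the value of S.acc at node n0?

-6

1. n0.lim = false  [given at root]
2. n1.ok = false  [S₀.lim == true]
3. n1.mk = 29  [29]
4. n2.ok = "nm"  [terminal]
5. n3.lim = false  [A.ok == true]
6. n4.lab = 0  [terminal]
7. n3.acc = -1  [a.lab * 2 - 1]
8. n5.lim = 25  [terminal]
9. n1.acc = 4  [(if A.ok then S.acc else e.lim) - 21]
10. n6.lim = true  [S₀.lim == false]
11. n7.ok = true  [S.lim == true]
12. n7.mk = 0  [0]
13. n8.ok = "uy"  [terminal]
14. n9.lab = 30  [terminal]
15. n7.acc = 22  [len(f.ok) + 20]
16. n6.acc = 3  [A.acc * 3 - 63]
17. n10.lab = 29  [terminal]
18. n0.acc = -6  [(if S₀.lim then S₁.acc else a.lab) - 35]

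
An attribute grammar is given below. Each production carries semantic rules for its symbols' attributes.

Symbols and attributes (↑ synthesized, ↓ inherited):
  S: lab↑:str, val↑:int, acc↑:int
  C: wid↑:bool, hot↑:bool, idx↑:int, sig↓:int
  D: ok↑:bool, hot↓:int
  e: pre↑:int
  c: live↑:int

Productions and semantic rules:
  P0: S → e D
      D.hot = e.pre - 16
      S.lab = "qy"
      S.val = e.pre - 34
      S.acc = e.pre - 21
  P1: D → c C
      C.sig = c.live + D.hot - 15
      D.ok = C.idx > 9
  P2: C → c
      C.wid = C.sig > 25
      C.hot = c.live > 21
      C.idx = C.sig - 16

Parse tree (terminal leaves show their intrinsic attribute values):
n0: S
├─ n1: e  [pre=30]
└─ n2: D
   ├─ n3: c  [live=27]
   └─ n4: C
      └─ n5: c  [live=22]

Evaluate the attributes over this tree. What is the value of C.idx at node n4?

10

1. n1.pre = 30  [terminal]
2. n2.hot = 14  [e.pre - 16]
3. n3.live = 27  [terminal]
4. n4.sig = 26  [c.live + D.hot - 15]
5. n5.live = 22  [terminal]
6. n4.wid = true  [C.sig > 25]
7. n4.hot = true  [c.live > 21]
8. n4.idx = 10  [C.sig - 16]
9. n2.ok = true  [C.idx > 9]
10. n0.lab = "qy"  ["qy"]
11. n0.val = -4  [e.pre - 34]
12. n0.acc = 9  [e.pre - 21]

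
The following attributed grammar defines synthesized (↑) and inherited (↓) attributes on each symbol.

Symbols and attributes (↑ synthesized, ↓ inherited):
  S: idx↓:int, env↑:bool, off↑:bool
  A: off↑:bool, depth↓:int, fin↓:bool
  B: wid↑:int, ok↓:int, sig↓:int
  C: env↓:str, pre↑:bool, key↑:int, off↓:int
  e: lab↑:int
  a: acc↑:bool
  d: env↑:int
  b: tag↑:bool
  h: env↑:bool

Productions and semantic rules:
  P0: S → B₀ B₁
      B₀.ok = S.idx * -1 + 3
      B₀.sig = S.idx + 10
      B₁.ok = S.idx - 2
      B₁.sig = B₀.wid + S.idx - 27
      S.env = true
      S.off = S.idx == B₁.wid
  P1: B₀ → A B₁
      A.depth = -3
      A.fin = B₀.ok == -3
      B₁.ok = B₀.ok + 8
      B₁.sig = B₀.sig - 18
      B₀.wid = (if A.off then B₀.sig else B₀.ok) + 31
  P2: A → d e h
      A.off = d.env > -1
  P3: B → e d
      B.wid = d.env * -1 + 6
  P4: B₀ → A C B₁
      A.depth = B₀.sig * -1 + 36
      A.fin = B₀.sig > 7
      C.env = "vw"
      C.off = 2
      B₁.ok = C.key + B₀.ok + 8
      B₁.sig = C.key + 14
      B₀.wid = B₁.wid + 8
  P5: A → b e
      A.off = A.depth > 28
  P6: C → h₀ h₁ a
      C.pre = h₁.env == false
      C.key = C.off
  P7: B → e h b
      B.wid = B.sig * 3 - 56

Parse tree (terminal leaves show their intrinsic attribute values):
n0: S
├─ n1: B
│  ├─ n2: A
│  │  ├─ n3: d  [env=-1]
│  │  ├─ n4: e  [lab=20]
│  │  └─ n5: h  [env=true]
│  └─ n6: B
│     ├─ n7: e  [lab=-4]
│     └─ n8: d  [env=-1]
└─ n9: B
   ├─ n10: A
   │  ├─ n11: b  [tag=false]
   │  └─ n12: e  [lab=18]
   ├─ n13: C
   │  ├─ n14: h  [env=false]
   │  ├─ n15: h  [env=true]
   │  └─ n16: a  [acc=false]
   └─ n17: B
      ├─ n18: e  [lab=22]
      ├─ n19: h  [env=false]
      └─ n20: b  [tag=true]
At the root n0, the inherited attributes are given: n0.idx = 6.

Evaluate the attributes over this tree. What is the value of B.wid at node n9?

0

1. n0.idx = 6  [given at root]
2. n1.ok = -3  [S.idx * -1 + 3]
3. n1.sig = 16  [S.idx + 10]
4. n2.depth = -3  [-3]
5. n2.fin = true  [B₀.ok == -3]
6. n3.env = -1  [terminal]
7. n4.lab = 20  [terminal]
8. n5.env = true  [terminal]
9. n2.off = false  [d.env > -1]
10. n6.ok = 5  [B₀.ok + 8]
11. n6.sig = -2  [B₀.sig - 18]
12. n7.lab = -4  [terminal]
13. n8.env = -1  [terminal]
14. n6.wid = 7  [d.env * -1 + 6]
15. n1.wid = 28  [(if A.off then B₀.sig else B₀.ok) + 31]
16. n9.ok = 4  [S.idx - 2]
17. n9.sig = 7  [B₀.wid + S.idx - 27]
18. n10.depth = 29  [B₀.sig * -1 + 36]
19. n10.fin = false  [B₀.sig > 7]
20. n11.tag = false  [terminal]
21. n12.lab = 18  [terminal]
22. n10.off = true  [A.depth > 28]
23. n13.env = "vw"  ["vw"]
24. n13.off = 2  [2]
25. n14.env = false  [terminal]
26. n15.env = true  [terminal]
27. n16.acc = false  [terminal]
28. n13.pre = false  [h₁.env == false]
29. n13.key = 2  [C.off]
30. n17.ok = 14  [C.key + B₀.ok + 8]
31. n17.sig = 16  [C.key + 14]
32. n18.lab = 22  [terminal]
33. n19.env = false  [terminal]
34. n20.tag = true  [terminal]
35. n17.wid = -8  [B.sig * 3 - 56]
36. n9.wid = 0  [B₁.wid + 8]
37. n0.env = true  [true]
38. n0.off = false  [S.idx == B₁.wid]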